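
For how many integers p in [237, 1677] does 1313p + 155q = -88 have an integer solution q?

9

gcd(1313, 155) = 1.
By Bézout, 1313*(17) + 155*(-144) = 1.
Particular solution: (54, -458).
General solution: p = 54 + 155t, q = -458 - 1313t for integer t.
237 ≤ 54 + 155t ≤ 1677 gives t ∈ [2, 10], which is 9 values.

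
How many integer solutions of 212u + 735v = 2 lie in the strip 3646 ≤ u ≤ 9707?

gcd(735, 212) = 1  (735 = 3·212 + 99, 212 = 2·99 + 14, 99 = 7·14 + 1, 14 = 14·1).
Back-substituting, 212·(-52) + 735·(15) = 1.
Scale by 2: particular solution (-104, 30); reduce u mod 735: (631, -182).
General solution: u = 631 + 735t, v = -182 - 212t for integer t.
3646 ≤ 631 + 735t ≤ 9707 gives t ∈ [5, 12], which is 8 values.

8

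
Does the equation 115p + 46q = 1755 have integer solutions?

gcd(115, 46) = 23.
23 does not divide 1755 (remainder 7), so no integer solutions.

no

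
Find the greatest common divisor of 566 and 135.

gcd(566, 135) = 1  (566 = 4*135 + 26, 135 = 5*26 + 5, 26 = 5*5 + 1, 5 = 5*1).

1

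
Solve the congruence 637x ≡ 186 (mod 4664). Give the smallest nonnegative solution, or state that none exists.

1882

gcd(4664, 637):
  4664 = 7×637 + 205
  637 = 3×205 + 22
  205 = 9×22 + 7
  22 = 3×7 + 1
  7 = 7×1
so gcd(4664, 637) = 1.
1 divides 186, so solutions exist.
Back-substitute for Bézout coefficients:
  1 = 22 - 3×7
  ... = 637×(637) + 4664×(-87)
So 637×(637) ≡ 1 (mod 4664); multiply by 186: x ≡ 118482 (mod 4664).
Smallest nonnegative: x = 118482 mod 4664 = 1882.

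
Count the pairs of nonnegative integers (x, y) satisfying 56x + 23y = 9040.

7

gcd(56, 23):
  56 = 2×23 + 10
  23 = 2×10 + 3
  10 = 3×3 + 1
  3 = 3×1
so gcd(56, 23) = 1.
Back-substitute for Bézout coefficients:
  1 = 10 - 3×3
  ... = 56×(7) + 23×(-17)
Scale by 9040: one solution is (63280, -153680). Reduce x mod 23: (7, 376).
General: x = 7 + 23t, y = 376 - 56t.
x ≥ 0 ⇒ t ≥ 0; y ≥ 0 ⇒ t ≤ 6. So t ∈ [0, 6]: 7 solutions.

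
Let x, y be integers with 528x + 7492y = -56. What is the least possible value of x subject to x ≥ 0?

gcd(7492, 528) = 4  (7492 = 14·528 + 100, 528 = 5·100 + 28, 100 = 3·28 + 16, 28 = 1·16 + 12, 16 = 1·12 + 4, 12 = 3·4).
4 divides -56, so solutions exist.
Back-substituting, 528·(-525) + 7492·(37) = 4.
Scale by -56/4 = -14: (x₀, y₀) = (7350, -518).
General solution: x = 7350 + 1873t, y = -518 - 132t for integer t.
x ≥ 0: smallest is 7350 mod 1873 = 1731 (at t = -3), with y = -122.

1731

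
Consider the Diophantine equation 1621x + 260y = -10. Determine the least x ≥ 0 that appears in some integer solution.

gcd(1621, 260):
  1621 = 6×260 + 61
  260 = 4×61 + 16
  61 = 3×16 + 13
  16 = 1×13 + 3
  13 = 4×3 + 1
  3 = 3×1
so gcd(1621, 260) = 1.
1 divides -10, so solutions exist.
Back-substitute for Bézout coefficients:
  1 = 13 - 4×3
  ... = 1621×(81) + 260×(-505)
Scale by -10/1 = -10: (x₀, y₀) = (-810, 5050).
General solution: x = -810 + 260t, y = 5050 - 1621t for integer t.
x ≥ 0: smallest is -810 mod 260 = 230 (at t = 4), with y = -1434.

230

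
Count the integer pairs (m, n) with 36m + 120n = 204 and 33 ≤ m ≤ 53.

2

gcd(120, 36) = 12.
By Bézout, 36*(-3) + 120*(1) = 12.
Particular solution: (9, -1).
General solution: m = 9 + 10t, n = -1 - 3t for integer t.
33 ≤ 9 + 10t ≤ 53 gives t ∈ [3, 4], which is 2 values.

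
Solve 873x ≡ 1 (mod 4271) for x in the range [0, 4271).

gcd(4271, 873):
  4271 = 4×873 + 779
  873 = 1×779 + 94
  779 = 8×94 + 27
  94 = 3×27 + 13
  27 = 2×13 + 1
  13 = 13×1
so gcd(4271, 873) = 1.
Back-substitute for Bézout coefficients:
  1 = 27 - 2×13
  ... = 873×(-318) + 4271×(65)
So 873×-318 ≡ 1 (mod 4271), and -318 mod 4271 = 3953.

3953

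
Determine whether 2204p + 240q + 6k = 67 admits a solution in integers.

gcd(2204, 240):
  2204 = 9*240 + 44
  240 = 5*44 + 20
  44 = 2*20 + 4
  20 = 5*4
so gcd(2204, 240) = 4.
gcd(4, 6) = 2.
2 does not divide 67 (remainder 1), so no integer solutions.

no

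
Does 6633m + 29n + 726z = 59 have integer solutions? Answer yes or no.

yes

gcd(6633, 29):
  6633 = 228·29 + 21
  29 = 1·21 + 8
  21 = 2·8 + 5
  8 = 1·5 + 3
  5 = 1·3 + 2
  3 = 1·2 + 1
  2 = 2·1
so gcd(6633, 29) = 1.
gcd(1, 726) = 1.
1 divides 59, so integer solutions exist.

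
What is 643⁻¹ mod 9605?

gcd(9605, 643):
  9605 = 14·643 + 603
  643 = 1·603 + 40
  603 = 15·40 + 3
  40 = 13·3 + 1
  3 = 3·1
so gcd(9605, 643) = 1.
Back-substitute for Bézout coefficients:
  1 = 40 - 13·3
  ... = 643·(3122) + 9605·(-209)
So 643·3122 ≡ 1 (mod 9605), and 3122 mod 9605 = 3122.

3122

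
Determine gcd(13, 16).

1

gcd(16, 13) = 1  (16 = 1·13 + 3, 13 = 4·3 + 1, 3 = 3·1).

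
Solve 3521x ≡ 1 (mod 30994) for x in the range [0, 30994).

24929

gcd(30994, 3521) = 1.
By Bézout, 3521×(-6065) + 30994×(689) = 1.
So 3521×-6065 ≡ 1 (mod 30994), and -6065 mod 30994 = 24929.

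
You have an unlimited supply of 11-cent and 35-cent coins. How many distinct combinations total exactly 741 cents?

2

Need nonnegative integers with 11j + 35k = 741.
gcd(11, 35) = 1, and 11·(16) + 35·(-5) = 1.
So (j₀, k₀) = (11856, -3705); general j = 11856 + 35t, k = -3705 - 11t.
j ≥ 0 ⇒ t ≥ -338; k ≥ 0 ⇒ t ≤ -337. That's 2 values of t.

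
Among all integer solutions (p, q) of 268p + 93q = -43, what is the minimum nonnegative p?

gcd(268, 93) = 1.
1 divides -43, so solutions exist.
By Bézout, 268*(-17) + 93*(49) = 1.
Scale by -43/1 = -43: (p₀, q₀) = (731, -2107).
General solution: p = 731 + 93t, q = -2107 - 268t for integer t.
p ≥ 0: smallest is 731 mod 93 = 80 (at t = -7), with q = -231.

80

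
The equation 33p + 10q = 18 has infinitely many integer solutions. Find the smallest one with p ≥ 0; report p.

gcd(33, 10) = 1.
1 divides 18, so solutions exist.
By Bézout, 33*(-3) + 10*(10) = 1.
Scale by 18/1 = 18: (p₀, q₀) = (-54, 180).
General solution: p = -54 + 10t, q = 180 - 33t for integer t.
p ≥ 0: smallest is -54 mod 10 = 6 (at t = 6), with q = -18.

6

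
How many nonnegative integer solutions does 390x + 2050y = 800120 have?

10

gcd(2050, 390):
  2050 = 5×390 + 100
  390 = 3×100 + 90
  100 = 1×90 + 10
  90 = 9×10
so gcd(2050, 390) = 10.
Back-substitute for Bézout coefficients:
  10 = 100 - 1×90
  ... = 390×(-21) + 2050×(4)
Scale by 80012: one solution is (-1680252, 320048). Reduce x mod 205: (133, 365).
General: x = 133 + 205t, y = 365 - 39t.
x ≥ 0 ⇒ t ≥ 0; y ≥ 0 ⇒ t ≤ 9. So t ∈ [0, 9]: 10 solutions.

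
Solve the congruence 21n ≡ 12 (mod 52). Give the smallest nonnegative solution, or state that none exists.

gcd(52, 21):
  52 = 2·21 + 10
  21 = 2·10 + 1
  10 = 10·1
so gcd(52, 21) = 1.
1 divides 12, so solutions exist.
Back-substitute for Bézout coefficients:
  1 = 21 - 2·10
  ... = 21·(5) + 52·(-2)
So 21·(5) ≡ 1 (mod 52); multiply by 12: n ≡ 60 (mod 52).
Smallest nonnegative: n = 60 mod 52 = 8.

8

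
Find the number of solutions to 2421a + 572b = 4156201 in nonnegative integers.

3

gcd(2421, 572) = 1  (2421 = 4×572 + 133, 572 = 4×133 + 40, 133 = 3×40 + 13, 40 = 3×13 + 1, 13 = 13×1).
Back-substituting, 2421×(-43) + 572×(182) = 1.
Scale by 4156201: one solution is (-178716643, 756428582). Reduce a mod 572: (181, 6500).
General: a = 181 + 572t, b = 6500 - 2421t.
a ≥ 0 ⇒ t ≥ 0; b ≥ 0 ⇒ t ≤ 2. So t ∈ [0, 2]: 3 solutions.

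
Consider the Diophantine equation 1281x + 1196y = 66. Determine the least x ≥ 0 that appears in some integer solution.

1042

gcd(1281, 1196):
  1281 = 1×1196 + 85
  1196 = 14×85 + 6
  85 = 14×6 + 1
  6 = 6×1
so gcd(1281, 1196) = 1.
1 divides 66, so solutions exist.
Back-substitute for Bézout coefficients:
  1 = 85 - 14×6
  ... = 1281×(197) + 1196×(-211)
Scale by 66/1 = 66: (x₀, y₀) = (13002, -13926).
General solution: x = 13002 + 1196t, y = -13926 - 1281t for integer t.
x ≥ 0: smallest is 13002 mod 1196 = 1042 (at t = -10), with y = -1116.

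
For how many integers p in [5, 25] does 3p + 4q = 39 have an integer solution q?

6

gcd(4, 3) = 1.
By Bézout, 3*(-1) + 4*(1) = 1.
Particular solution: (1, 9).
General solution: p = 1 + 4t, q = 9 - 3t for integer t.
5 ≤ 1 + 4t ≤ 25 gives t ∈ [1, 6], which is 6 values.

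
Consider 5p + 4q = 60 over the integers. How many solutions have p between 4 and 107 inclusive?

26

gcd(5, 4) = 1  (5 = 1·4 + 1, 4 = 4·1).
Back-substituting, 5·(1) + 4·(-1) = 1.
Scale by 60: particular solution (60, -60); reduce p mod 4: (0, 15).
General solution: p = 0 + 4t, q = 15 - 5t for integer t.
4 ≤ 0 + 4t ≤ 107 gives t ∈ [1, 26], which is 26 values.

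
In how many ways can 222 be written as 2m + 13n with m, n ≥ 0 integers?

9

gcd(13, 2) = 1  (13 = 6×2 + 1, 2 = 2×1).
Back-substituting, 2×(-6) + 13×(1) = 1.
Scale by 222: one solution is (-1332, 222). Reduce m mod 13: (7, 16).
General: m = 7 + 13t, n = 16 - 2t.
m ≥ 0 ⇒ t ≥ 0; n ≥ 0 ⇒ t ≤ 8. So t ∈ [0, 8]: 9 solutions.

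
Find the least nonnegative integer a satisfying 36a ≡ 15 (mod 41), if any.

gcd(41, 36):
  41 = 1*36 + 5
  36 = 7*5 + 1
  5 = 5*1
so gcd(41, 36) = 1.
1 divides 15, so solutions exist.
Back-substitute for Bézout coefficients:
  1 = 36 - 7*5
  ... = 36*(8) + 41*(-7)
So 36*(8) ≡ 1 (mod 41); multiply by 15: a ≡ 120 (mod 41).
Smallest nonnegative: a = 120 mod 41 = 38.

38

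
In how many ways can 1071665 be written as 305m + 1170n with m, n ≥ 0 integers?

15

gcd(1170, 305):
  1170 = 3·305 + 255
  305 = 1·255 + 50
  255 = 5·50 + 5
  50 = 10·5
so gcd(1170, 305) = 5.
Back-substitute for Bézout coefficients:
  5 = 255 - 5·50
  ... = 305·(-23) + 1170·(6)
Scale by 214333: one solution is (-4929659, 1285998). Reduce m mod 234: (19, 911).
General: m = 19 + 234t, n = 911 - 61t.
m ≥ 0 ⇒ t ≥ 0; n ≥ 0 ⇒ t ≤ 14. So t ∈ [0, 14]: 15 solutions.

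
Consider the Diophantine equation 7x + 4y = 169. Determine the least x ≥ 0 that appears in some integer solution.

gcd(7, 4):
  7 = 1·4 + 3
  4 = 1·3 + 1
  3 = 3·1
so gcd(7, 4) = 1.
1 divides 169, so solutions exist.
Back-substitute for Bézout coefficients:
  1 = 4 - 1·3
  ... = 7·(-1) + 4·(2)
Scale by 169/1 = 169: (x₀, y₀) = (-169, 338).
General solution: x = -169 + 4t, y = 338 - 7t for integer t.
x ≥ 0: smallest is -169 mod 4 = 3 (at t = 43), with y = 37.

3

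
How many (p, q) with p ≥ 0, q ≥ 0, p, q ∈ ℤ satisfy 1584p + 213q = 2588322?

gcd(1584, 213) = 3.
By Bézout, 1584*(-16) + 213*(119) = 3.
One solution: (4, 12122).
General: p = 4 + 71t, q = 12122 - 528t.
p ≥ 0 ⇒ t ≥ 0; q ≥ 0 ⇒ t ≤ 22. So t ∈ [0, 22]: 23 solutions.

23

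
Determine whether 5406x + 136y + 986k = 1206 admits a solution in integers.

no

gcd(5406, 136) = 34.
gcd(34, 986) = 34.
34 does not divide 1206 (remainder 16), so no integer solutions.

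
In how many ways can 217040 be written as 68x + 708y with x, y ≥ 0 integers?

gcd(708, 68) = 4.
By Bézout, 68·(-52) + 708·(5) = 4.
One solution: (37, 303).
General: x = 37 + 177t, y = 303 - 17t.
x ≥ 0 ⇒ t ≥ 0; y ≥ 0 ⇒ t ≤ 17. So t ∈ [0, 17]: 18 solutions.

18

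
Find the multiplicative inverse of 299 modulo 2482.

1627

gcd(2482, 299):
  2482 = 8*299 + 90
  299 = 3*90 + 29
  90 = 3*29 + 3
  29 = 9*3 + 2
  3 = 1*2 + 1
  2 = 2*1
so gcd(2482, 299) = 1.
Back-substitute for Bézout coefficients:
  1 = 3 - 1*2
  ... = 299*(-855) + 2482*(103)
So 299*-855 ≡ 1 (mod 2482), and -855 mod 2482 = 1627.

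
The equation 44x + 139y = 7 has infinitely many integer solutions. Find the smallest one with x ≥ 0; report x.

136

gcd(139, 44):
  139 = 3·44 + 7
  44 = 6·7 + 2
  7 = 3·2 + 1
  2 = 2·1
so gcd(139, 44) = 1.
1 divides 7, so solutions exist.
Back-substitute for Bézout coefficients:
  1 = 7 - 3·2
  ... = 44·(-60) + 139·(19)
Scale by 7/1 = 7: (x₀, y₀) = (-420, 133).
General solution: x = -420 + 139t, y = 133 - 44t for integer t.
x ≥ 0: smallest is -420 mod 139 = 136 (at t = 4), with y = -43.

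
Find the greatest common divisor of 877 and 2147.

1

gcd(2147, 877):
  2147 = 2*877 + 393
  877 = 2*393 + 91
  393 = 4*91 + 29
  91 = 3*29 + 4
  29 = 7*4 + 1
  4 = 4*1
so gcd(2147, 877) = 1.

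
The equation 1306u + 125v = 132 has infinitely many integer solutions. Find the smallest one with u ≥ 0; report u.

gcd(1306, 125) = 1  (1306 = 10*125 + 56, 125 = 2*56 + 13, 56 = 4*13 + 4, 13 = 3*4 + 1, 4 = 4*1).
1 divides 132, so solutions exist.
Back-substituting, 1306*(-29) + 125*(303) = 1.
Scale by 132/1 = 132: (u₀, v₀) = (-3828, 39996).
General solution: u = -3828 + 125t, v = 39996 - 1306t for integer t.
u ≥ 0: smallest is -3828 mod 125 = 47 (at t = 31), with v = -490.

47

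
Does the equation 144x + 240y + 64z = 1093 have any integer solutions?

gcd(240, 144) = 48  (240 = 1×144 + 96, 144 = 1×96 + 48, 96 = 2×48).
gcd(48, 64) = 16.
16 does not divide 1093 (remainder 5), so no integer solutions.

no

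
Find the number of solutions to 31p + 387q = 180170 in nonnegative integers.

15

gcd(387, 31):
  387 = 12×31 + 15
  31 = 2×15 + 1
  15 = 15×1
so gcd(387, 31) = 1.
Back-substitute for Bézout coefficients:
  1 = 31 - 2×15
  ... = 31×(25) + 387×(-2)
Scale by 180170: one solution is (4504250, -360340). Reduce p mod 387: (344, 438).
General: p = 344 + 387t, q = 438 - 31t.
p ≥ 0 ⇒ t ≥ 0; q ≥ 0 ⇒ t ≤ 14. So t ∈ [0, 14]: 15 solutions.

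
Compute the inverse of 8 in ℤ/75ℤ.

gcd(75, 8) = 1.
By Bézout, 8×(-28) + 75×(3) = 1.
So 8×-28 ≡ 1 (mod 75), and -28 mod 75 = 47.

47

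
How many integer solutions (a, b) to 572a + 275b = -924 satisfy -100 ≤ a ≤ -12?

gcd(572, 275):
  572 = 2·275 + 22
  275 = 12·22 + 11
  22 = 2·11
so gcd(572, 275) = 11.
Back-substitute for Bézout coefficients:
  11 = 275 - 12·22
  ... = 572·(-12) + 275·(25)
Scale by -84: particular solution (1008, -2100); reduce a mod 25: (8, -20).
General solution: a = 8 + 25t, b = -20 - 52t for integer t.
-100 ≤ 8 + 25t ≤ -12 gives t ∈ [-4, -1], which is 4 values.

4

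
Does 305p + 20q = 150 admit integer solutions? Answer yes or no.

gcd(305, 20) = 5  (305 = 15×20 + 5, 20 = 4×5).
5 divides 150, so integer solutions exist.

yes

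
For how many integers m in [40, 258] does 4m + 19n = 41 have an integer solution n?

11

gcd(19, 4) = 1  (19 = 4*4 + 3, 4 = 1*3 + 1, 3 = 3*1).
Back-substituting, 4*(5) + 19*(-1) = 1.
Scale by 41: particular solution (205, -41); reduce m mod 19: (15, -1).
General solution: m = 15 + 19t, n = -1 - 4t for integer t.
40 ≤ 15 + 19t ≤ 258 gives t ∈ [2, 12], which is 11 values.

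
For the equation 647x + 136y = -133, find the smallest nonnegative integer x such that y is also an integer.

gcd(647, 136) = 1  (647 = 4*136 + 103, 136 = 1*103 + 33, 103 = 3*33 + 4, 33 = 8*4 + 1, 4 = 4*1).
1 divides -133, so solutions exist.
Back-substituting, 647*(-33) + 136*(157) = 1.
Scale by -133/1 = -133: (x₀, y₀) = (4389, -20881).
General solution: x = 4389 + 136t, y = -20881 - 647t for integer t.
x ≥ 0: smallest is 4389 mod 136 = 37 (at t = -32), with y = -177.

37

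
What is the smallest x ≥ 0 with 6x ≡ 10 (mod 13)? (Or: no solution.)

6

gcd(13, 6):
  13 = 2·6 + 1
  6 = 6·1
so gcd(13, 6) = 1.
1 divides 10, so solutions exist.
Back-substitute for Bézout coefficients:
  1 = 13 - 2·6
  ... = 6·(-2) + 13·(1)
So 6·(-2) ≡ 1 (mod 13); multiply by 10: x ≡ -20 (mod 13).
Smallest nonnegative: x = -20 mod 13 = 6.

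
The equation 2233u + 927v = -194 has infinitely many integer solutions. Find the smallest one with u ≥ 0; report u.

112

gcd(2233, 927) = 1  (2233 = 2×927 + 379, 927 = 2×379 + 169, 379 = 2×169 + 41, 169 = 4×41 + 5, 41 = 8×5 + 1, 5 = 5×1).
1 divides -194, so solutions exist.
Back-substituting, 2233×(181) + 927×(-436) = 1.
Scale by -194/1 = -194: (u₀, v₀) = (-35114, 84584).
General solution: u = -35114 + 927t, v = 84584 - 2233t for integer t.
u ≥ 0: smallest is -35114 mod 927 = 112 (at t = 38), with v = -270.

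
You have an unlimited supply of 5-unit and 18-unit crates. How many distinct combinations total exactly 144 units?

2

Need nonnegative integers with 5j + 18k = 144.
gcd(5, 18) = 1, and 5·(-7) + 18·(2) = 1.
So (j₀, k₀) = (-1008, 288); general j = -1008 + 18t, k = 288 - 5t.
j ≥ 0 ⇒ t ≥ 56; k ≥ 0 ⇒ t ≤ 57. That's 2 values of t.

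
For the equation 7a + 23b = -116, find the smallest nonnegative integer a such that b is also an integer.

13

gcd(23, 7) = 1  (23 = 3·7 + 2, 7 = 3·2 + 1, 2 = 2·1).
1 divides -116, so solutions exist.
Back-substituting, 7·(10) + 23·(-3) = 1.
Scale by -116/1 = -116: (a₀, b₀) = (-1160, 348).
General solution: a = -1160 + 23t, b = 348 - 7t for integer t.
a ≥ 0: smallest is -1160 mod 23 = 13 (at t = 51), with b = -9.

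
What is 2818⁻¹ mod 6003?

5545

gcd(6003, 2818):
  6003 = 2*2818 + 367
  2818 = 7*367 + 249
  367 = 1*249 + 118
  249 = 2*118 + 13
  118 = 9*13 + 1
  13 = 13*1
so gcd(6003, 2818) = 1.
Back-substitute for Bézout coefficients:
  1 = 118 - 9*13
  ... = 2818*(-458) + 6003*(215)
So 2818*-458 ≡ 1 (mod 6003), and -458 mod 6003 = 5545.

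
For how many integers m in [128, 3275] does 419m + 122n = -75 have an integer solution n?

gcd(419, 122) = 1.
By Bézout, 419*(-23) + 122*(79) = 1.
Particular solution: (17, -59).
General solution: m = 17 + 122t, n = -59 - 419t for integer t.
128 ≤ 17 + 122t ≤ 3275 gives t ∈ [1, 26], which is 26 values.

26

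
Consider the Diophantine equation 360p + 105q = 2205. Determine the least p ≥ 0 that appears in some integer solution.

gcd(360, 105):
  360 = 3×105 + 45
  105 = 2×45 + 15
  45 = 3×15
so gcd(360, 105) = 15.
15 divides 2205, so solutions exist.
Back-substitute for Bézout coefficients:
  15 = 105 - 2×45
  ... = 360×(-2) + 105×(7)
Scale by 2205/15 = 147: (p₀, q₀) = (-294, 1029).
General solution: p = -294 + 7t, q = 1029 - 24t for integer t.
p ≥ 0: smallest is -294 mod 7 = 0 (at t = 42), with q = 21.

0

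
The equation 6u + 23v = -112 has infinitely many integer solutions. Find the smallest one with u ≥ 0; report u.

12

gcd(23, 6):
  23 = 3*6 + 5
  6 = 1*5 + 1
  5 = 5*1
so gcd(23, 6) = 1.
1 divides -112, so solutions exist.
Back-substitute for Bézout coefficients:
  1 = 6 - 1*5
  ... = 6*(4) + 23*(-1)
Scale by -112/1 = -112: (u₀, v₀) = (-448, 112).
General solution: u = -448 + 23t, v = 112 - 6t for integer t.
u ≥ 0: smallest is -448 mod 23 = 12 (at t = 20), with v = -8.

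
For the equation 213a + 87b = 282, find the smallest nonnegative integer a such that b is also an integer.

gcd(213, 87):
  213 = 2*87 + 39
  87 = 2*39 + 9
  39 = 4*9 + 3
  9 = 3*3
so gcd(213, 87) = 3.
3 divides 282, so solutions exist.
Back-substitute for Bézout coefficients:
  3 = 39 - 4*9
  ... = 213*(9) + 87*(-22)
Scale by 282/3 = 94: (a₀, b₀) = (846, -2068).
General solution: a = 846 + 29t, b = -2068 - 71t for integer t.
a ≥ 0: smallest is 846 mod 29 = 5 (at t = -29), with b = -9.

5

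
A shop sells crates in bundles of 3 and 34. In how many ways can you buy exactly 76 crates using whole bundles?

Need nonnegative integers with 3j + 34k = 76.
gcd(3, 34) = 1, and 3·(-11) + 34·(1) = 1.
So (j₀, k₀) = (-836, 76); general j = -836 + 34t, k = 76 - 3t.
j ≥ 0 ⇒ t ≥ 25; k ≥ 0 ⇒ t ≤ 25. That's 1 value of t.

1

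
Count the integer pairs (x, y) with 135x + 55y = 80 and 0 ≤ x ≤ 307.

28

gcd(135, 55) = 5  (135 = 2·55 + 25, 55 = 2·25 + 5, 25 = 5·5).
Back-substituting, 135·(-2) + 55·(5) = 5.
Scale by 16: particular solution (-32, 80); reduce x mod 11: (1, -1).
General solution: x = 1 + 11t, y = -1 - 27t for integer t.
0 ≤ 1 + 11t ≤ 307 gives t ∈ [0, 27], which is 28 values.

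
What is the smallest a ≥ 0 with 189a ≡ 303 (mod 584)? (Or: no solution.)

gcd(584, 189) = 1.
1 divides 303, so solutions exist.
By Bézout, 189×(-275) + 584×(89) = 1.
So 189×(-275) ≡ 1 (mod 584); multiply by 303: a ≡ -83325 (mod 584).
Smallest nonnegative: a = -83325 mod 584 = 187.

187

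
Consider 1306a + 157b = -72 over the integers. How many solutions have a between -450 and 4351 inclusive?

gcd(1306, 157) = 1.
By Bézout, 1306·(22) + 157·(-183) = 1.
Particular solution: (143, -1190).
General solution: a = 143 + 157t, b = -1190 - 1306t for integer t.
-450 ≤ 143 + 157t ≤ 4351 gives t ∈ [-3, 26], which is 30 values.

30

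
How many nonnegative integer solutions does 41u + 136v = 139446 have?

25

gcd(136, 41) = 1  (136 = 3*41 + 13, 41 = 3*13 + 2, 13 = 6*2 + 1, 2 = 2*1).
Back-substituting, 41*(-63) + 136*(19) = 1.
Scale by 139446: one solution is (-8785098, 2649474). Reduce u mod 136: (94, 997).
General: u = 94 + 136t, v = 997 - 41t.
u ≥ 0 ⇒ t ≥ 0; v ≥ 0 ⇒ t ≤ 24. So t ∈ [0, 24]: 25 solutions.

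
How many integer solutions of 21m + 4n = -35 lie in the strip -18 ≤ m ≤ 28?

11

gcd(21, 4) = 1  (21 = 5×4 + 1, 4 = 4×1).
Back-substituting, 21×(1) + 4×(-5) = 1.
Scale by -35: particular solution (-35, 175); reduce m mod 4: (1, -14).
General solution: m = 1 + 4t, n = -14 - 21t for integer t.
-18 ≤ 1 + 4t ≤ 28 gives t ∈ [-4, 6], which is 11 values.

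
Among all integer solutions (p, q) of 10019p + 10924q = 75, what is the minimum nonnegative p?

gcd(10924, 10019):
  10924 = 1×10019 + 905
  10019 = 11×905 + 64
  905 = 14×64 + 9
  64 = 7×9 + 1
  9 = 9×1
so gcd(10924, 10019) = 1.
1 divides 75, so solutions exist.
Back-substitute for Bézout coefficients:
  1 = 64 - 7×9
  ... = 10019×(1195) + 10924×(-1096)
Scale by 75/1 = 75: (p₀, q₀) = (89625, -82200).
General solution: p = 89625 + 10924t, q = -82200 - 10019t for integer t.
p ≥ 0: smallest is 89625 mod 10924 = 2233 (at t = -8), with q = -2048.

2233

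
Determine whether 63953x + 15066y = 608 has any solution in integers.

gcd(63953, 15066):
  63953 = 4×15066 + 3689
  15066 = 4×3689 + 310
  3689 = 11×310 + 279
  310 = 1×279 + 31
  279 = 9×31
so gcd(63953, 15066) = 31.
31 does not divide 608 (remainder 19), so no integer solutions.

no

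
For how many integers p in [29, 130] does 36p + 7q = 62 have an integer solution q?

14

gcd(36, 7) = 1  (36 = 5×7 + 1, 7 = 7×1).
Back-substituting, 36×(1) + 7×(-5) = 1.
Scale by 62: particular solution (62, -310); reduce p mod 7: (6, -22).
General solution: p = 6 + 7t, q = -22 - 36t for integer t.
29 ≤ 6 + 7t ≤ 130 gives t ∈ [4, 17], which is 14 values.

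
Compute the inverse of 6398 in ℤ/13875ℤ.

12962

gcd(13875, 6398) = 1  (13875 = 2*6398 + 1079, 6398 = 5*1079 + 1003, 1079 = 1*1003 + 76, 1003 = 13*76 + 15, 76 = 5*15 + 1, 15 = 15*1).
Back-substituting, 6398*(-913) + 13875*(421) = 1.
So 6398*-913 ≡ 1 (mod 13875), and -913 mod 13875 = 12962.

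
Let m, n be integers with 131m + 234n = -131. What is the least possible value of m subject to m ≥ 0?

233

gcd(234, 131):
  234 = 1*131 + 103
  131 = 1*103 + 28
  103 = 3*28 + 19
  28 = 1*19 + 9
  19 = 2*9 + 1
  9 = 9*1
so gcd(234, 131) = 1.
1 divides -131, so solutions exist.
Back-substitute for Bézout coefficients:
  1 = 19 - 2*9
  ... = 131*(-25) + 234*(14)
Scale by -131/1 = -131: (m₀, n₀) = (3275, -1834).
General solution: m = 3275 + 234t, n = -1834 - 131t for integer t.
m ≥ 0: smallest is 3275 mod 234 = 233 (at t = -13), with n = -131.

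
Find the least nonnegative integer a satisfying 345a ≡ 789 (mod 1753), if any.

gcd(1753, 345):
  1753 = 5·345 + 28
  345 = 12·28 + 9
  28 = 3·9 + 1
  9 = 9·1
so gcd(1753, 345) = 1.
1 divides 789, so solutions exist.
Back-substitute for Bézout coefficients:
  1 = 28 - 3·9
  ... = 345·(-188) + 1753·(37)
So 345·(-188) ≡ 1 (mod 1753); multiply by 789: a ≡ -148332 (mod 1753).
Smallest nonnegative: a = -148332 mod 1753 = 673.

673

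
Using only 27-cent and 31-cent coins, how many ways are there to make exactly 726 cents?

1

Need nonnegative integers with 27j + 31k = 726.
gcd(27, 31) = 1, and 27·(-8) + 31·(7) = 1.
So (j₀, k₀) = (-5808, 5082); general j = -5808 + 31t, k = 5082 - 27t.
j ≥ 0 ⇒ t ≥ 188; k ≥ 0 ⇒ t ≤ 188. That's 1 value of t.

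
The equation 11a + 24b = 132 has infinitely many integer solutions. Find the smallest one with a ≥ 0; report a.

gcd(24, 11):
  24 = 2*11 + 2
  11 = 5*2 + 1
  2 = 2*1
so gcd(24, 11) = 1.
1 divides 132, so solutions exist.
Back-substitute for Bézout coefficients:
  1 = 11 - 5*2
  ... = 11*(11) + 24*(-5)
Scale by 132/1 = 132: (a₀, b₀) = (1452, -660).
General solution: a = 1452 + 24t, b = -660 - 11t for integer t.
a ≥ 0: smallest is 1452 mod 24 = 12 (at t = -60), with b = 0.

12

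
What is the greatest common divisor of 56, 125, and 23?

1

gcd(125, 56) = 1  (125 = 2×56 + 13, 56 = 4×13 + 4, 13 = 3×4 + 1, 4 = 4×1).
gcd(1, 23) = 1.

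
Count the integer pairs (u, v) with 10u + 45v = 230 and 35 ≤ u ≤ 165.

14

gcd(45, 10) = 5.
By Bézout, 10·(-4) + 45·(1) = 5.
Particular solution: (5, 4).
General solution: u = 5 + 9t, v = 4 - 2t for integer t.
35 ≤ 5 + 9t ≤ 165 gives t ∈ [4, 17], which is 14 values.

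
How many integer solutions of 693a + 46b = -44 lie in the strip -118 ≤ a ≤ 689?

17

gcd(693, 46):
  693 = 15·46 + 3
  46 = 15·3 + 1
  3 = 3·1
so gcd(693, 46) = 1.
Back-substitute for Bézout coefficients:
  1 = 46 - 15·3
  ... = 693·(-15) + 46·(226)
Scale by -44: particular solution (660, -9944); reduce a mod 46: (16, -242).
General solution: a = 16 + 46t, b = -242 - 693t for integer t.
-118 ≤ 16 + 46t ≤ 689 gives t ∈ [-2, 14], which is 17 values.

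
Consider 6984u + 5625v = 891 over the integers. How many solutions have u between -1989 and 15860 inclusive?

gcd(6984, 5625):
  6984 = 1·5625 + 1359
  5625 = 4·1359 + 189
  1359 = 7·189 + 36
  189 = 5·36 + 9
  36 = 4·9
so gcd(6984, 5625) = 9.
Back-substitute for Bézout coefficients:
  9 = 189 - 5·36
  ... = 6984·(-149) + 5625·(185)
Scale by 99: particular solution (-14751, 18315); reduce u mod 625: (249, -309).
General solution: u = 249 + 625t, v = -309 - 776t for integer t.
-1989 ≤ 249 + 625t ≤ 15860 gives t ∈ [-3, 24], which is 28 values.

28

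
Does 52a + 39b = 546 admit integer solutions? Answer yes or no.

yes

gcd(52, 39) = 13  (52 = 1×39 + 13, 39 = 3×13).
13 divides 546, so integer solutions exist.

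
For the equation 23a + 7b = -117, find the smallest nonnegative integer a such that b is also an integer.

1

gcd(23, 7) = 1  (23 = 3*7 + 2, 7 = 3*2 + 1, 2 = 2*1).
1 divides -117, so solutions exist.
Back-substituting, 23*(-3) + 7*(10) = 1.
Scale by -117/1 = -117: (a₀, b₀) = (351, -1170).
General solution: a = 351 + 7t, b = -1170 - 23t for integer t.
a ≥ 0: smallest is 351 mod 7 = 1 (at t = -50), with b = -20.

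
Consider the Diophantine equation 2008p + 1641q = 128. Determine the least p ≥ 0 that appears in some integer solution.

680

gcd(2008, 1641) = 1  (2008 = 1·1641 + 367, 1641 = 4·367 + 173, 367 = 2·173 + 21, 173 = 8·21 + 5, 21 = 4·5 + 1, 5 = 5·1).
1 divides 128, so solutions exist.
Back-substituting, 2008·(313) + 1641·(-383) = 1.
Scale by 128/1 = 128: (p₀, q₀) = (40064, -49024).
General solution: p = 40064 + 1641t, q = -49024 - 2008t for integer t.
p ≥ 0: smallest is 40064 mod 1641 = 680 (at t = -24), with q = -832.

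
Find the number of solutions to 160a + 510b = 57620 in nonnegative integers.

gcd(510, 160) = 10.
By Bézout, 160·(16) + 510·(-5) = 10.
One solution: (35, 102).
General: a = 35 + 51t, b = 102 - 16t.
a ≥ 0 ⇒ t ≥ 0; b ≥ 0 ⇒ t ≤ 6. So t ∈ [0, 6]: 7 solutions.

7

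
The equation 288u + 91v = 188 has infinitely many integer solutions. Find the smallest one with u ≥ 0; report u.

gcd(288, 91):
  288 = 3·91 + 15
  91 = 6·15 + 1
  15 = 15·1
so gcd(288, 91) = 1.
1 divides 188, so solutions exist.
Back-substitute for Bézout coefficients:
  1 = 91 - 6·15
  ... = 288·(-6) + 91·(19)
Scale by 188/1 = 188: (u₀, v₀) = (-1128, 3572).
General solution: u = -1128 + 91t, v = 3572 - 288t for integer t.
u ≥ 0: smallest is -1128 mod 91 = 55 (at t = 13), with v = -172.

55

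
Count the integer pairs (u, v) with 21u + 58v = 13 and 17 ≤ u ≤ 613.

11

gcd(58, 21):
  58 = 2*21 + 16
  21 = 1*16 + 5
  16 = 3*5 + 1
  5 = 5*1
so gcd(58, 21) = 1.
Back-substitute for Bézout coefficients:
  1 = 16 - 3*5
  ... = 21*(-11) + 58*(4)
Scale by 13: particular solution (-143, 52); reduce u mod 58: (31, -11).
General solution: u = 31 + 58t, v = -11 - 21t for integer t.
17 ≤ 31 + 58t ≤ 613 gives t ∈ [0, 10], which is 11 values.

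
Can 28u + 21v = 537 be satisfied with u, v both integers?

no

gcd(28, 21) = 7  (28 = 1*21 + 7, 21 = 3*7).
7 does not divide 537 (remainder 5), so no integer solutions.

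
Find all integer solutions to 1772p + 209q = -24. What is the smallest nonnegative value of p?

75

gcd(1772, 209):
  1772 = 8·209 + 100
  209 = 2·100 + 9
  100 = 11·9 + 1
  9 = 9·1
so gcd(1772, 209) = 1.
1 divides -24, so solutions exist.
Back-substitute for Bézout coefficients:
  1 = 100 - 11·9
  ... = 1772·(23) + 209·(-195)
Scale by -24/1 = -24: (p₀, q₀) = (-552, 4680).
General solution: p = -552 + 209t, q = 4680 - 1772t for integer t.
p ≥ 0: smallest is -552 mod 209 = 75 (at t = 3), with q = -636.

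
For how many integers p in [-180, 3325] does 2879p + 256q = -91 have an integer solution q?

13

gcd(2879, 256) = 1.
By Bézout, 2879*(-65) + 256*(731) = 1.
Particular solution: (27, -304).
General solution: p = 27 + 256t, q = -304 - 2879t for integer t.
-180 ≤ 27 + 256t ≤ 3325 gives t ∈ [0, 12], which is 13 values.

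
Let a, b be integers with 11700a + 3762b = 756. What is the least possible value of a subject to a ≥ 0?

gcd(11700, 3762):
  11700 = 3*3762 + 414
  3762 = 9*414 + 36
  414 = 11*36 + 18
  36 = 2*18
so gcd(11700, 3762) = 18.
18 divides 756, so solutions exist.
Back-substitute for Bézout coefficients:
  18 = 414 - 11*36
  ... = 11700*(100) + 3762*(-311)
Scale by 756/18 = 42: (a₀, b₀) = (4200, -13062).
General solution: a = 4200 + 209t, b = -13062 - 650t for integer t.
a ≥ 0: smallest is 4200 mod 209 = 20 (at t = -20), with b = -62.

20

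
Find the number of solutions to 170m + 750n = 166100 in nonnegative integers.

13

gcd(750, 170) = 10  (750 = 4×170 + 70, 170 = 2×70 + 30, 70 = 2×30 + 10, 30 = 3×10).
Back-substituting, 170×(-22) + 750×(5) = 10.
Scale by 16610: one solution is (-365420, 83050). Reduce m mod 75: (55, 209).
General: m = 55 + 75t, n = 209 - 17t.
m ≥ 0 ⇒ t ≥ 0; n ≥ 0 ⇒ t ≤ 12. So t ∈ [0, 12]: 13 solutions.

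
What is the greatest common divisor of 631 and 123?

gcd(631, 123) = 1  (631 = 5*123 + 16, 123 = 7*16 + 11, 16 = 1*11 + 5, 11 = 2*5 + 1, 5 = 5*1).

1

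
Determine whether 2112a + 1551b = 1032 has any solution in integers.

gcd(2112, 1551) = 33  (2112 = 1·1551 + 561, 1551 = 2·561 + 429, 561 = 1·429 + 132, 429 = 3·132 + 33, 132 = 4·33).
33 does not divide 1032 (remainder 9), so no integer solutions.

no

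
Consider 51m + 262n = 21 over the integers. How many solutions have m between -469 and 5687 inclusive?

gcd(262, 51) = 1  (262 = 5·51 + 7, 51 = 7·7 + 2, 7 = 3·2 + 1, 2 = 2·1).
Back-substituting, 51·(-113) + 262·(22) = 1.
Scale by 21: particular solution (-2373, 462); reduce m mod 262: (247, -48).
General solution: m = 247 + 262t, n = -48 - 51t for integer t.
-469 ≤ 247 + 262t ≤ 5687 gives t ∈ [-2, 20], which is 23 values.

23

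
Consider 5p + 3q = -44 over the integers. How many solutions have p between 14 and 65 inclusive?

18

gcd(5, 3) = 1.
By Bézout, 5*(-1) + 3*(2) = 1.
Particular solution: (2, -18).
General solution: p = 2 + 3t, q = -18 - 5t for integer t.
14 ≤ 2 + 3t ≤ 65 gives t ∈ [4, 21], which is 18 values.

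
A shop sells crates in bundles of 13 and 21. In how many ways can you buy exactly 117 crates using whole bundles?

Need nonnegative integers with 13j + 21k = 117.
gcd(13, 21) = 1, and 13·(-8) + 21·(5) = 1.
So (j₀, k₀) = (-936, 585); general j = -936 + 21t, k = 585 - 13t.
j ≥ 0 ⇒ t ≥ 45; k ≥ 0 ⇒ t ≤ 45. That's 1 value of t.

1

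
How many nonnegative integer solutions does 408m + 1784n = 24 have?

gcd(1784, 408) = 8  (1784 = 4*408 + 152, 408 = 2*152 + 104, 152 = 1*104 + 48, 104 = 2*48 + 8, 48 = 6*8).
Back-substituting, 408*(35) + 1784*(-8) = 8.
Scale by 3: one solution is (105, -24). Reduce m mod 223: (105, -24).
General: m = 105 + 223t, n = -24 - 51t.
m ≥ 0 ⇒ t ≥ 0; n ≥ 0 ⇒ t ≤ -1. So t ∈ [0, -1]: 0 solutions.

0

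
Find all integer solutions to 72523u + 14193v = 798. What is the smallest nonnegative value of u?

456

gcd(72523, 14193):
  72523 = 5*14193 + 1558
  14193 = 9*1558 + 171
  1558 = 9*171 + 19
  171 = 9*19
so gcd(72523, 14193) = 19.
19 divides 798, so solutions exist.
Back-substitute for Bézout coefficients:
  19 = 1558 - 9*171
  ... = 72523*(82) + 14193*(-419)
Scale by 798/19 = 42: (u₀, v₀) = (3444, -17598).
General solution: u = 3444 + 747t, v = -17598 - 3817t for integer t.
u ≥ 0: smallest is 3444 mod 747 = 456 (at t = -4), with v = -2330.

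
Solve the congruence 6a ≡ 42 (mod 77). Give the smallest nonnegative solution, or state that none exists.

gcd(77, 6) = 1.
1 divides 42, so solutions exist.
By Bézout, 6·(13) + 77·(-1) = 1.
So 6·(13) ≡ 1 (mod 77); multiply by 42: a ≡ 546 (mod 77).
Smallest nonnegative: a = 546 mod 77 = 7.

7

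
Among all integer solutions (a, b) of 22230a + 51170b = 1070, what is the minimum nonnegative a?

gcd(51170, 22230) = 10.
10 divides 1070, so solutions exist.
By Bézout, 22230·(-999) + 51170·(434) = 10.
Scale by 1070/10 = 107: (a₀, b₀) = (-106893, 46438).
General solution: a = -106893 + 5117t, b = 46438 - 2223t for integer t.
a ≥ 0: smallest is -106893 mod 5117 = 564 (at t = 21), with b = -245.

564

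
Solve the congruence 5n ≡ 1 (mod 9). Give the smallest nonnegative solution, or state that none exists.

gcd(9, 5) = 1  (9 = 1·5 + 4, 5 = 1·4 + 1, 4 = 4·1).
1 divides 1, so solutions exist.
Back-substituting, 5·(2) + 9·(-1) = 1.
So 5·(2) ≡ 1 (mod 9); multiply by 1: n ≡ 2 (mod 9).
Smallest nonnegative: n = 2 mod 9 = 2.

2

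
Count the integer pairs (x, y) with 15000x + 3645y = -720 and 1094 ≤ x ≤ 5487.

18

gcd(15000, 3645):
  15000 = 4×3645 + 420
  3645 = 8×420 + 285
  420 = 1×285 + 135
  285 = 2×135 + 15
  135 = 9×15
so gcd(15000, 3645) = 15.
Back-substitute for Bézout coefficients:
  15 = 285 - 2×135
  ... = 15000×(-26) + 3645×(107)
Scale by -48: particular solution (1248, -5136); reduce x mod 243: (33, -136).
General solution: x = 33 + 243t, y = -136 - 1000t for integer t.
1094 ≤ 33 + 243t ≤ 5487 gives t ∈ [5, 22], which is 18 values.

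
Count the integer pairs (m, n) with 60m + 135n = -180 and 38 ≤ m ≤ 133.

11

gcd(135, 60):
  135 = 2·60 + 15
  60 = 4·15
so gcd(135, 60) = 15.
Back-substitute for Bézout coefficients:
  15 = 135 - 2·60
  ... = 60·(-2) + 135·(1)
Scale by -12: particular solution (24, -12); reduce m mod 9: (6, -4).
General solution: m = 6 + 9t, n = -4 - 4t for integer t.
38 ≤ 6 + 9t ≤ 133 gives t ∈ [4, 14], which is 11 values.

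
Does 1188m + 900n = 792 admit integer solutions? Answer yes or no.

gcd(1188, 900) = 36.
36 divides 792, so integer solutions exist.

yes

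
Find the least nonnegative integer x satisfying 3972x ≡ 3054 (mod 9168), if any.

no solution

gcd(9168, 3972):
  9168 = 2×3972 + 1224
  3972 = 3×1224 + 300
  1224 = 4×300 + 24
  300 = 12×24 + 12
  24 = 2×12
so gcd(9168, 3972) = 12.
12 does not divide 3054, so the congruence has no solution.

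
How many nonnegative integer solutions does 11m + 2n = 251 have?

gcd(11, 2):
  11 = 5*2 + 1
  2 = 2*1
so gcd(11, 2) = 1.
Back-substitute for Bézout coefficients:
  1 = 11 - 5*2
  ... = 11*(1) + 2*(-5)
Scale by 251: one solution is (251, -1255). Reduce m mod 2: (1, 120).
General: m = 1 + 2t, n = 120 - 11t.
m ≥ 0 ⇒ t ≥ 0; n ≥ 0 ⇒ t ≤ 10. So t ∈ [0, 10]: 11 solutions.

11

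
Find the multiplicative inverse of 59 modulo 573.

68

gcd(573, 59) = 1  (573 = 9*59 + 42, 59 = 1*42 + 17, 42 = 2*17 + 8, 17 = 2*8 + 1, 8 = 8*1).
Back-substituting, 59*(68) + 573*(-7) = 1.
So 59*68 ≡ 1 (mod 573), and 68 mod 573 = 68.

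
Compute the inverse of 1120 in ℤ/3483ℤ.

gcd(3483, 1120) = 1.
By Bézout, 1120·(538) + 3483·(-173) = 1.
So 1120·538 ≡ 1 (mod 3483), and 538 mod 3483 = 538.

538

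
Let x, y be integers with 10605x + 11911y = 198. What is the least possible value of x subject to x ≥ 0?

gcd(11911, 10605):
  11911 = 1·10605 + 1306
  10605 = 8·1306 + 157
  1306 = 8·157 + 50
  157 = 3·50 + 7
  50 = 7·7 + 1
  7 = 7·1
so gcd(11911, 10605) = 1.
1 divides 198, so solutions exist.
Back-substitute for Bézout coefficients:
  1 = 50 - 7·7
  ... = 10605·(-1669) + 11911·(1486)
Scale by 198/1 = 198: (x₀, y₀) = (-330462, 294228).
General solution: x = -330462 + 11911t, y = 294228 - 10605t for integer t.
x ≥ 0: smallest is -330462 mod 11911 = 3046 (at t = 28), with y = -2712.

3046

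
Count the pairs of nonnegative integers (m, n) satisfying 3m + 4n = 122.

10

gcd(4, 3):
  4 = 1*3 + 1
  3 = 3*1
so gcd(4, 3) = 1.
Back-substitute for Bézout coefficients:
  1 = 4 - 1*3
  ... = 3*(-1) + 4*(1)
Scale by 122: one solution is (-122, 122). Reduce m mod 4: (2, 29).
General: m = 2 + 4t, n = 29 - 3t.
m ≥ 0 ⇒ t ≥ 0; n ≥ 0 ⇒ t ≤ 9. So t ∈ [0, 9]: 10 solutions.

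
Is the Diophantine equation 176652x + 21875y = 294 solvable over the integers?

yes

gcd(176652, 21875) = 7  (176652 = 8*21875 + 1652, 21875 = 13*1652 + 399, 1652 = 4*399 + 56, 399 = 7*56 + 7, 56 = 8*7).
7 divides 294, so integer solutions exist.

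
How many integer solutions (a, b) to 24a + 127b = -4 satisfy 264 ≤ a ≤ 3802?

gcd(127, 24) = 1.
By Bézout, 24·(-37) + 127·(7) = 1.
Particular solution: (21, -4).
General solution: a = 21 + 127t, b = -4 - 24t for integer t.
264 ≤ 21 + 127t ≤ 3802 gives t ∈ [2, 29], which is 28 values.

28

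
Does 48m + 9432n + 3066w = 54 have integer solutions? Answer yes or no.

gcd(9432, 48) = 24  (9432 = 196*48 + 24, 48 = 2*24).
gcd(24, 3066) = 6.
6 divides 54, so integer solutions exist.

yes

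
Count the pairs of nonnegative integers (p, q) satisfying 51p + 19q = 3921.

4

gcd(51, 19):
  51 = 2·19 + 13
  19 = 1·13 + 6
  13 = 2·6 + 1
  6 = 6·1
so gcd(51, 19) = 1.
Back-substitute for Bézout coefficients:
  1 = 13 - 2·6
  ... = 51·(3) + 19·(-8)
Scale by 3921: one solution is (11763, -31368). Reduce p mod 19: (2, 201).
General: p = 2 + 19t, q = 201 - 51t.
p ≥ 0 ⇒ t ≥ 0; q ≥ 0 ⇒ t ≤ 3. So t ∈ [0, 3]: 4 solutions.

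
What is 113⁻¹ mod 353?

gcd(353, 113) = 1  (353 = 3·113 + 14, 113 = 8·14 + 1, 14 = 14·1).
Back-substituting, 113·(25) + 353·(-8) = 1.
So 113·25 ≡ 1 (mod 353), and 25 mod 353 = 25.

25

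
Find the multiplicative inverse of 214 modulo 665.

gcd(665, 214):
  665 = 3·214 + 23
  214 = 9·23 + 7
  23 = 3·7 + 2
  7 = 3·2 + 1
  2 = 2·1
so gcd(665, 214) = 1.
Back-substitute for Bézout coefficients:
  1 = 7 - 3·2
  ... = 214·(289) + 665·(-93)
So 214·289 ≡ 1 (mod 665), and 289 mod 665 = 289.

289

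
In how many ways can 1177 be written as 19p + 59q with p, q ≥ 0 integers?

1

gcd(59, 19) = 1.
By Bézout, 19*(28) + 59*(-9) = 1.
One solution: (34, 9).
General: p = 34 + 59t, q = 9 - 19t.
p ≥ 0 ⇒ t ≥ 0; q ≥ 0 ⇒ t ≤ 0. So t ∈ [0, 0]: 1 solution.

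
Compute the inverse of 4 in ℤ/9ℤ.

7

gcd(9, 4) = 1  (9 = 2×4 + 1, 4 = 4×1).
Back-substituting, 4×(-2) + 9×(1) = 1.
So 4×-2 ≡ 1 (mod 9), and -2 mod 9 = 7.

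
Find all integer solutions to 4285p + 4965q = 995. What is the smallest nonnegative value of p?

809

gcd(4965, 4285) = 5  (4965 = 1×4285 + 680, 4285 = 6×680 + 205, 680 = 3×205 + 65, 205 = 3×65 + 10, 65 = 6×10 + 5, 10 = 2×5).
5 divides 995, so solutions exist.
Back-substituting, 4285×(-460) + 4965×(397) = 5.
Scale by 995/5 = 199: (p₀, q₀) = (-91540, 79003).
General solution: p = -91540 + 993t, q = 79003 - 857t for integer t.
p ≥ 0: smallest is -91540 mod 993 = 809 (at t = 93), with q = -698.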